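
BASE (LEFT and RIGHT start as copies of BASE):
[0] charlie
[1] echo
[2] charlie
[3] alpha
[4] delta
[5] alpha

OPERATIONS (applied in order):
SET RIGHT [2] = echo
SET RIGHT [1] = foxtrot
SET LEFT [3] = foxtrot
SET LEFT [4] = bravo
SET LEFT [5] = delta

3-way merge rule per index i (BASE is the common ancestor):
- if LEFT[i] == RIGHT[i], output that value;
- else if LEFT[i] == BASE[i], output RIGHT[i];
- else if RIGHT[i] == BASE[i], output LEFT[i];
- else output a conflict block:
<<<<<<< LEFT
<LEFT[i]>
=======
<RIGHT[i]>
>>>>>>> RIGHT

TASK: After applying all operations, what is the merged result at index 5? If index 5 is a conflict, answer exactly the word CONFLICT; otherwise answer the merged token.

Final LEFT:  [charlie, echo, charlie, foxtrot, bravo, delta]
Final RIGHT: [charlie, foxtrot, echo, alpha, delta, alpha]
i=0: L=charlie R=charlie -> agree -> charlie
i=1: L=echo=BASE, R=foxtrot -> take RIGHT -> foxtrot
i=2: L=charlie=BASE, R=echo -> take RIGHT -> echo
i=3: L=foxtrot, R=alpha=BASE -> take LEFT -> foxtrot
i=4: L=bravo, R=delta=BASE -> take LEFT -> bravo
i=5: L=delta, R=alpha=BASE -> take LEFT -> delta
Index 5 -> delta

Answer: delta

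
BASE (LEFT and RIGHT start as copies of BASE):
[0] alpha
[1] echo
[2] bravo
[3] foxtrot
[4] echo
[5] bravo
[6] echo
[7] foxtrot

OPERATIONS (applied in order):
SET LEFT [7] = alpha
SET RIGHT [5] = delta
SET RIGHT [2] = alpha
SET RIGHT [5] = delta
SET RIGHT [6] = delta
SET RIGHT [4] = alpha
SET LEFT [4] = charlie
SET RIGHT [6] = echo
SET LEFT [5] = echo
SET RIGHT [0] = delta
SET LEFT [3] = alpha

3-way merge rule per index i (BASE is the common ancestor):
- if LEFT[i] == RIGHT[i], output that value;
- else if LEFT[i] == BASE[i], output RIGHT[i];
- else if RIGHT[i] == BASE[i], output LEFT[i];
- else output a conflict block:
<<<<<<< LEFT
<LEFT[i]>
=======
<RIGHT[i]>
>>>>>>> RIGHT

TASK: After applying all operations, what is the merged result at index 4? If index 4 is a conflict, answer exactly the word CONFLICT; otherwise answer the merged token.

Final LEFT:  [alpha, echo, bravo, alpha, charlie, echo, echo, alpha]
Final RIGHT: [delta, echo, alpha, foxtrot, alpha, delta, echo, foxtrot]
i=0: L=alpha=BASE, R=delta -> take RIGHT -> delta
i=1: L=echo R=echo -> agree -> echo
i=2: L=bravo=BASE, R=alpha -> take RIGHT -> alpha
i=3: L=alpha, R=foxtrot=BASE -> take LEFT -> alpha
i=4: BASE=echo L=charlie R=alpha all differ -> CONFLICT
i=5: BASE=bravo L=echo R=delta all differ -> CONFLICT
i=6: L=echo R=echo -> agree -> echo
i=7: L=alpha, R=foxtrot=BASE -> take LEFT -> alpha
Index 4 -> CONFLICT

Answer: CONFLICT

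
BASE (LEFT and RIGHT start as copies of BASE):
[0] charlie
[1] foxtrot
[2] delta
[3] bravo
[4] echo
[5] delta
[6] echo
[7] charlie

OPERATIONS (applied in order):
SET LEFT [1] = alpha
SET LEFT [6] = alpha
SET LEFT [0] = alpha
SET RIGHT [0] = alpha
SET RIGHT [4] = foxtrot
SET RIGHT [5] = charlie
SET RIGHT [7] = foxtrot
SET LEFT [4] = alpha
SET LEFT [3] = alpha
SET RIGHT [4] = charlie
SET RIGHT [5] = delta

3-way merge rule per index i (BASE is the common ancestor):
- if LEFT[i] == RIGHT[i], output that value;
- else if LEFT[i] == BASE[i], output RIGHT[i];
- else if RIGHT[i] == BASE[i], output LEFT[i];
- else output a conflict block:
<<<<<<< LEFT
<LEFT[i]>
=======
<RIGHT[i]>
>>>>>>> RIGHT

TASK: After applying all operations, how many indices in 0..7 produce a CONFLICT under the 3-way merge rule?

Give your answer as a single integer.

Answer: 1

Derivation:
Final LEFT:  [alpha, alpha, delta, alpha, alpha, delta, alpha, charlie]
Final RIGHT: [alpha, foxtrot, delta, bravo, charlie, delta, echo, foxtrot]
i=0: L=alpha R=alpha -> agree -> alpha
i=1: L=alpha, R=foxtrot=BASE -> take LEFT -> alpha
i=2: L=delta R=delta -> agree -> delta
i=3: L=alpha, R=bravo=BASE -> take LEFT -> alpha
i=4: BASE=echo L=alpha R=charlie all differ -> CONFLICT
i=5: L=delta R=delta -> agree -> delta
i=6: L=alpha, R=echo=BASE -> take LEFT -> alpha
i=7: L=charlie=BASE, R=foxtrot -> take RIGHT -> foxtrot
Conflict count: 1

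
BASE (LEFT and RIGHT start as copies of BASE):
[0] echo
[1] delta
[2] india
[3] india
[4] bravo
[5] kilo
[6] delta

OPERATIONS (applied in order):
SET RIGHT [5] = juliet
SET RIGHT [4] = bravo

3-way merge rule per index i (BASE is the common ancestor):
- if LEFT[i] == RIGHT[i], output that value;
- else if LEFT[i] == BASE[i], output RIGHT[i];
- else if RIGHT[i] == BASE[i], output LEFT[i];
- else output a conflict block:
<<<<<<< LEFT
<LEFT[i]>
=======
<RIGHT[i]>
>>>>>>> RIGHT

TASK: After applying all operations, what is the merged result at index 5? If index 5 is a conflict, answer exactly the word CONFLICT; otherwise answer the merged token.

Final LEFT:  [echo, delta, india, india, bravo, kilo, delta]
Final RIGHT: [echo, delta, india, india, bravo, juliet, delta]
i=0: L=echo R=echo -> agree -> echo
i=1: L=delta R=delta -> agree -> delta
i=2: L=india R=india -> agree -> india
i=3: L=india R=india -> agree -> india
i=4: L=bravo R=bravo -> agree -> bravo
i=5: L=kilo=BASE, R=juliet -> take RIGHT -> juliet
i=6: L=delta R=delta -> agree -> delta
Index 5 -> juliet

Answer: juliet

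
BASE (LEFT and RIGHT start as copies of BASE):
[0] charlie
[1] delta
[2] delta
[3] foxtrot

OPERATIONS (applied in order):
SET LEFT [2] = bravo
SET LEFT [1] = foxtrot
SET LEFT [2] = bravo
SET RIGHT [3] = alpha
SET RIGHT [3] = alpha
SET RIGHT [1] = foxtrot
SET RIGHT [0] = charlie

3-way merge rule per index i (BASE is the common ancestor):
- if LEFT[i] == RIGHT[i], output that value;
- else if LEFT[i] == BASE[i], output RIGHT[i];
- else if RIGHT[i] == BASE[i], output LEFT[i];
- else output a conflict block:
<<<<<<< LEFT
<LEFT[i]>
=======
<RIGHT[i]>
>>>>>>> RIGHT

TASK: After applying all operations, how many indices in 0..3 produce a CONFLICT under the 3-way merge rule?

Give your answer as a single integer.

Answer: 0

Derivation:
Final LEFT:  [charlie, foxtrot, bravo, foxtrot]
Final RIGHT: [charlie, foxtrot, delta, alpha]
i=0: L=charlie R=charlie -> agree -> charlie
i=1: L=foxtrot R=foxtrot -> agree -> foxtrot
i=2: L=bravo, R=delta=BASE -> take LEFT -> bravo
i=3: L=foxtrot=BASE, R=alpha -> take RIGHT -> alpha
Conflict count: 0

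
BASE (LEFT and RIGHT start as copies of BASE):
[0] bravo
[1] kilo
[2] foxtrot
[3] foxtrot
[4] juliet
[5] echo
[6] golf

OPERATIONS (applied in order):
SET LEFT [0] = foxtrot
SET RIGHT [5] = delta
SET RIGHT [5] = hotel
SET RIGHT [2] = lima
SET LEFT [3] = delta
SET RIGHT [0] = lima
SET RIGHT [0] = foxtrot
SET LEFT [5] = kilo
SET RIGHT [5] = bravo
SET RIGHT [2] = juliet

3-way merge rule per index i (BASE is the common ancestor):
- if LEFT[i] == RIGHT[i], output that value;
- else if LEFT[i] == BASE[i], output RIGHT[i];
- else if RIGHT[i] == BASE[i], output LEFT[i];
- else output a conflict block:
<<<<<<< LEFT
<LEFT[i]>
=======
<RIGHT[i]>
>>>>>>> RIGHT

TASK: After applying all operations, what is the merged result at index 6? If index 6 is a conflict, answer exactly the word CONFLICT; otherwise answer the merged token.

Answer: golf

Derivation:
Final LEFT:  [foxtrot, kilo, foxtrot, delta, juliet, kilo, golf]
Final RIGHT: [foxtrot, kilo, juliet, foxtrot, juliet, bravo, golf]
i=0: L=foxtrot R=foxtrot -> agree -> foxtrot
i=1: L=kilo R=kilo -> agree -> kilo
i=2: L=foxtrot=BASE, R=juliet -> take RIGHT -> juliet
i=3: L=delta, R=foxtrot=BASE -> take LEFT -> delta
i=4: L=juliet R=juliet -> agree -> juliet
i=5: BASE=echo L=kilo R=bravo all differ -> CONFLICT
i=6: L=golf R=golf -> agree -> golf
Index 6 -> golf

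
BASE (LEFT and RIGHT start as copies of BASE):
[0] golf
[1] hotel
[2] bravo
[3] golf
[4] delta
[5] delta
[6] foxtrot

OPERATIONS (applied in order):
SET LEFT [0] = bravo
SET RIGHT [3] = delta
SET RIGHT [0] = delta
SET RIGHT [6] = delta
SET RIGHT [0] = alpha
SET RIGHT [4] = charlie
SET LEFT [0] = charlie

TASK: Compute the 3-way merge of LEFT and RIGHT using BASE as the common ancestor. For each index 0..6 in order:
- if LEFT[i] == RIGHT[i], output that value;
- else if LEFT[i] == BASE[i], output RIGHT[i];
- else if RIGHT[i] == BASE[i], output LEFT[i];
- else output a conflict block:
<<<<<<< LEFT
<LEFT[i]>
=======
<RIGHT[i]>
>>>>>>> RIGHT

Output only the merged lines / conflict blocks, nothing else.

Answer: <<<<<<< LEFT
charlie
=======
alpha
>>>>>>> RIGHT
hotel
bravo
delta
charlie
delta
delta

Derivation:
Final LEFT:  [charlie, hotel, bravo, golf, delta, delta, foxtrot]
Final RIGHT: [alpha, hotel, bravo, delta, charlie, delta, delta]
i=0: BASE=golf L=charlie R=alpha all differ -> CONFLICT
i=1: L=hotel R=hotel -> agree -> hotel
i=2: L=bravo R=bravo -> agree -> bravo
i=3: L=golf=BASE, R=delta -> take RIGHT -> delta
i=4: L=delta=BASE, R=charlie -> take RIGHT -> charlie
i=5: L=delta R=delta -> agree -> delta
i=6: L=foxtrot=BASE, R=delta -> take RIGHT -> delta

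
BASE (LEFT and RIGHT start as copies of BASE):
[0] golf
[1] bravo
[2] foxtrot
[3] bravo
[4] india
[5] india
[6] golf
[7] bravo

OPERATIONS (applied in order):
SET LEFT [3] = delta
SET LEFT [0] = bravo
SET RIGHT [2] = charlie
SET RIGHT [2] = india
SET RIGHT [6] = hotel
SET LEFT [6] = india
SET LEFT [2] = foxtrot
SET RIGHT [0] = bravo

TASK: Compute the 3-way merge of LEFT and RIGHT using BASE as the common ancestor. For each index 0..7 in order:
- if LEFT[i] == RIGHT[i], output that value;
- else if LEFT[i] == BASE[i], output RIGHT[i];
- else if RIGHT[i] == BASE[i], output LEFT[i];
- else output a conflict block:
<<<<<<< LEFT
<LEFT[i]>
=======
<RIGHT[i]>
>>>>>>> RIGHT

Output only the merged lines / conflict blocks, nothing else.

Answer: bravo
bravo
india
delta
india
india
<<<<<<< LEFT
india
=======
hotel
>>>>>>> RIGHT
bravo

Derivation:
Final LEFT:  [bravo, bravo, foxtrot, delta, india, india, india, bravo]
Final RIGHT: [bravo, bravo, india, bravo, india, india, hotel, bravo]
i=0: L=bravo R=bravo -> agree -> bravo
i=1: L=bravo R=bravo -> agree -> bravo
i=2: L=foxtrot=BASE, R=india -> take RIGHT -> india
i=3: L=delta, R=bravo=BASE -> take LEFT -> delta
i=4: L=india R=india -> agree -> india
i=5: L=india R=india -> agree -> india
i=6: BASE=golf L=india R=hotel all differ -> CONFLICT
i=7: L=bravo R=bravo -> agree -> bravo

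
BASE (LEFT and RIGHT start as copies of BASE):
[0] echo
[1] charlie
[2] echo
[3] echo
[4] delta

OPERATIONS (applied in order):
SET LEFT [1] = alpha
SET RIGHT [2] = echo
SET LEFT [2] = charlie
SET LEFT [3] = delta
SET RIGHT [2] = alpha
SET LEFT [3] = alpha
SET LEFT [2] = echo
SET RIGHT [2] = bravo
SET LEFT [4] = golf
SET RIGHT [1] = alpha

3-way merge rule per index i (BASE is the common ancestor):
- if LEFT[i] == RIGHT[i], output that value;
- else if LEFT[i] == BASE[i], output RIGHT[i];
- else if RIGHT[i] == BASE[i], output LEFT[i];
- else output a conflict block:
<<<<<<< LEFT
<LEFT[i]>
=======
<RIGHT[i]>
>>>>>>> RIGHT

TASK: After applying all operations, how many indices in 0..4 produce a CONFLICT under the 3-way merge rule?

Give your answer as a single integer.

Answer: 0

Derivation:
Final LEFT:  [echo, alpha, echo, alpha, golf]
Final RIGHT: [echo, alpha, bravo, echo, delta]
i=0: L=echo R=echo -> agree -> echo
i=1: L=alpha R=alpha -> agree -> alpha
i=2: L=echo=BASE, R=bravo -> take RIGHT -> bravo
i=3: L=alpha, R=echo=BASE -> take LEFT -> alpha
i=4: L=golf, R=delta=BASE -> take LEFT -> golf
Conflict count: 0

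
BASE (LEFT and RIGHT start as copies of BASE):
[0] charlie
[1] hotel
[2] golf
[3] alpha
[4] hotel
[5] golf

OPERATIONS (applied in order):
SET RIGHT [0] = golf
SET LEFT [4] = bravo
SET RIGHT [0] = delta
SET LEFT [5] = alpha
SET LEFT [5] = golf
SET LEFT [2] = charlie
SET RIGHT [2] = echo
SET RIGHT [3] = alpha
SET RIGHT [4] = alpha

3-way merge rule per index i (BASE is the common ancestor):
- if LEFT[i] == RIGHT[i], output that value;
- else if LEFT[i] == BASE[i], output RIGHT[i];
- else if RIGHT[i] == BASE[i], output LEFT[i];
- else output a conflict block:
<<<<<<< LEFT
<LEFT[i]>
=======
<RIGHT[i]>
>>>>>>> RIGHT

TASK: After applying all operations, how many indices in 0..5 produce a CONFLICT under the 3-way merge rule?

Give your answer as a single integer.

Answer: 2

Derivation:
Final LEFT:  [charlie, hotel, charlie, alpha, bravo, golf]
Final RIGHT: [delta, hotel, echo, alpha, alpha, golf]
i=0: L=charlie=BASE, R=delta -> take RIGHT -> delta
i=1: L=hotel R=hotel -> agree -> hotel
i=2: BASE=golf L=charlie R=echo all differ -> CONFLICT
i=3: L=alpha R=alpha -> agree -> alpha
i=4: BASE=hotel L=bravo R=alpha all differ -> CONFLICT
i=5: L=golf R=golf -> agree -> golf
Conflict count: 2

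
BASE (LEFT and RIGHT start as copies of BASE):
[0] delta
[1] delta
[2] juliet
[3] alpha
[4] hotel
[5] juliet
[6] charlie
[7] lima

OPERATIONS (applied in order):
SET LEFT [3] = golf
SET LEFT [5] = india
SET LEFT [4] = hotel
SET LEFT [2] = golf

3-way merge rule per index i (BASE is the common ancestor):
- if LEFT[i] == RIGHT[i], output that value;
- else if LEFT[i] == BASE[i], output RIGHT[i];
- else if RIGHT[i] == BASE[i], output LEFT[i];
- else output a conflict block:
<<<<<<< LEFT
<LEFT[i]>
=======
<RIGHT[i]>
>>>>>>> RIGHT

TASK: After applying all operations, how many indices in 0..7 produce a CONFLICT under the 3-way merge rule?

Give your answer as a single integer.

Final LEFT:  [delta, delta, golf, golf, hotel, india, charlie, lima]
Final RIGHT: [delta, delta, juliet, alpha, hotel, juliet, charlie, lima]
i=0: L=delta R=delta -> agree -> delta
i=1: L=delta R=delta -> agree -> delta
i=2: L=golf, R=juliet=BASE -> take LEFT -> golf
i=3: L=golf, R=alpha=BASE -> take LEFT -> golf
i=4: L=hotel R=hotel -> agree -> hotel
i=5: L=india, R=juliet=BASE -> take LEFT -> india
i=6: L=charlie R=charlie -> agree -> charlie
i=7: L=lima R=lima -> agree -> lima
Conflict count: 0

Answer: 0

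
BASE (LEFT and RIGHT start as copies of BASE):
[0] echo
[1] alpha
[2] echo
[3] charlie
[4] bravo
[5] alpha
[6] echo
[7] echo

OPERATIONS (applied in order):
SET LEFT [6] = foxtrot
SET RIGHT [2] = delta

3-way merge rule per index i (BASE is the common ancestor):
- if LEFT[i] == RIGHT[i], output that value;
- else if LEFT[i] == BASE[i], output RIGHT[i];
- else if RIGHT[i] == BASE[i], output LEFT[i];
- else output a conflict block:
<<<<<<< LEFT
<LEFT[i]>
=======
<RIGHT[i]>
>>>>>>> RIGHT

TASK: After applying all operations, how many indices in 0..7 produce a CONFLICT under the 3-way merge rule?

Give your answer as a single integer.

Final LEFT:  [echo, alpha, echo, charlie, bravo, alpha, foxtrot, echo]
Final RIGHT: [echo, alpha, delta, charlie, bravo, alpha, echo, echo]
i=0: L=echo R=echo -> agree -> echo
i=1: L=alpha R=alpha -> agree -> alpha
i=2: L=echo=BASE, R=delta -> take RIGHT -> delta
i=3: L=charlie R=charlie -> agree -> charlie
i=4: L=bravo R=bravo -> agree -> bravo
i=5: L=alpha R=alpha -> agree -> alpha
i=6: L=foxtrot, R=echo=BASE -> take LEFT -> foxtrot
i=7: L=echo R=echo -> agree -> echo
Conflict count: 0

Answer: 0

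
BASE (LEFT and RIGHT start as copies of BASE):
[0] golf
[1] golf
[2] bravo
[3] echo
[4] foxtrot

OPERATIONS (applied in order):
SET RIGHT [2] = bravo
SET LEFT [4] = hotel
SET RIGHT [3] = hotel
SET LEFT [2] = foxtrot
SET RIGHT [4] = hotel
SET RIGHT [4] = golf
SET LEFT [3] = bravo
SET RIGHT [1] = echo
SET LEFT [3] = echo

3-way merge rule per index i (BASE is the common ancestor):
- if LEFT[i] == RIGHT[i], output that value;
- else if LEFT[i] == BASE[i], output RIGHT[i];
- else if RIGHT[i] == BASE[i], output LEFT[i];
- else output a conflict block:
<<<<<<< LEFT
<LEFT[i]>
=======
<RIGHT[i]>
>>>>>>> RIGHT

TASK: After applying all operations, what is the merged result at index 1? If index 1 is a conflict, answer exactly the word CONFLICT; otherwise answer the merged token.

Answer: echo

Derivation:
Final LEFT:  [golf, golf, foxtrot, echo, hotel]
Final RIGHT: [golf, echo, bravo, hotel, golf]
i=0: L=golf R=golf -> agree -> golf
i=1: L=golf=BASE, R=echo -> take RIGHT -> echo
i=2: L=foxtrot, R=bravo=BASE -> take LEFT -> foxtrot
i=3: L=echo=BASE, R=hotel -> take RIGHT -> hotel
i=4: BASE=foxtrot L=hotel R=golf all differ -> CONFLICT
Index 1 -> echo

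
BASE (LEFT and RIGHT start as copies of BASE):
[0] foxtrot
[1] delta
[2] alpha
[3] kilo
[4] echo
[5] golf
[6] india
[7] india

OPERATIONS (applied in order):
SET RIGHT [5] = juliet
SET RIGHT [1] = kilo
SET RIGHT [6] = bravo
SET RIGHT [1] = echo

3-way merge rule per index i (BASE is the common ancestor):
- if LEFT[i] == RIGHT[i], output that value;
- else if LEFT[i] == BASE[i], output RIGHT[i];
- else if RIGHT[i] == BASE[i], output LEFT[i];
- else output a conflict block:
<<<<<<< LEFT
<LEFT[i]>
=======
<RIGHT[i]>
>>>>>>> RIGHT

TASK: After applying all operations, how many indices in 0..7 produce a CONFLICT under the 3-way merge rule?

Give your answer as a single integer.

Final LEFT:  [foxtrot, delta, alpha, kilo, echo, golf, india, india]
Final RIGHT: [foxtrot, echo, alpha, kilo, echo, juliet, bravo, india]
i=0: L=foxtrot R=foxtrot -> agree -> foxtrot
i=1: L=delta=BASE, R=echo -> take RIGHT -> echo
i=2: L=alpha R=alpha -> agree -> alpha
i=3: L=kilo R=kilo -> agree -> kilo
i=4: L=echo R=echo -> agree -> echo
i=5: L=golf=BASE, R=juliet -> take RIGHT -> juliet
i=6: L=india=BASE, R=bravo -> take RIGHT -> bravo
i=7: L=india R=india -> agree -> india
Conflict count: 0

Answer: 0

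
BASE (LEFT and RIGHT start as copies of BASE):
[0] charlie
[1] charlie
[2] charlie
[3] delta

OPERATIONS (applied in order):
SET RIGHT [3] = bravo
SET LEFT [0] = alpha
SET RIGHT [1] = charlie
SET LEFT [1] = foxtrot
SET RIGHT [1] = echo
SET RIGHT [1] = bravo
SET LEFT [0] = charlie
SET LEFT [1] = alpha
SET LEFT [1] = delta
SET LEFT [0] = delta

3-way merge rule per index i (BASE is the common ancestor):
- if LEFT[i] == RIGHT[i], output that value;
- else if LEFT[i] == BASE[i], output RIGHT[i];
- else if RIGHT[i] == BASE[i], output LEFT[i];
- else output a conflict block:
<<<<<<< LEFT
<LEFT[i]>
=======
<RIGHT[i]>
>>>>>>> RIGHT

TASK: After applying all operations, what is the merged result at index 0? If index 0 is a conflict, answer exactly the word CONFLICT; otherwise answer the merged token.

Answer: delta

Derivation:
Final LEFT:  [delta, delta, charlie, delta]
Final RIGHT: [charlie, bravo, charlie, bravo]
i=0: L=delta, R=charlie=BASE -> take LEFT -> delta
i=1: BASE=charlie L=delta R=bravo all differ -> CONFLICT
i=2: L=charlie R=charlie -> agree -> charlie
i=3: L=delta=BASE, R=bravo -> take RIGHT -> bravo
Index 0 -> delta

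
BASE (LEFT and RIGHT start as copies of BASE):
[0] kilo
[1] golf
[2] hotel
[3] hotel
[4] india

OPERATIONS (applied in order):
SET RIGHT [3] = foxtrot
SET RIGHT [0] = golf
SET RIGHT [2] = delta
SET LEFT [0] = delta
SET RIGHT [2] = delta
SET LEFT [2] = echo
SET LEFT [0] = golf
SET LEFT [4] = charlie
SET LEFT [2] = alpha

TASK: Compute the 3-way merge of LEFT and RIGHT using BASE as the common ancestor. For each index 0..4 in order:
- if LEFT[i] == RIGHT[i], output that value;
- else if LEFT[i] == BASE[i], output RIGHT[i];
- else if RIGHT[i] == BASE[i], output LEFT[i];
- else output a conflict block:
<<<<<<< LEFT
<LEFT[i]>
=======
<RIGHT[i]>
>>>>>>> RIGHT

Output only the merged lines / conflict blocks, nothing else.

Answer: golf
golf
<<<<<<< LEFT
alpha
=======
delta
>>>>>>> RIGHT
foxtrot
charlie

Derivation:
Final LEFT:  [golf, golf, alpha, hotel, charlie]
Final RIGHT: [golf, golf, delta, foxtrot, india]
i=0: L=golf R=golf -> agree -> golf
i=1: L=golf R=golf -> agree -> golf
i=2: BASE=hotel L=alpha R=delta all differ -> CONFLICT
i=3: L=hotel=BASE, R=foxtrot -> take RIGHT -> foxtrot
i=4: L=charlie, R=india=BASE -> take LEFT -> charlie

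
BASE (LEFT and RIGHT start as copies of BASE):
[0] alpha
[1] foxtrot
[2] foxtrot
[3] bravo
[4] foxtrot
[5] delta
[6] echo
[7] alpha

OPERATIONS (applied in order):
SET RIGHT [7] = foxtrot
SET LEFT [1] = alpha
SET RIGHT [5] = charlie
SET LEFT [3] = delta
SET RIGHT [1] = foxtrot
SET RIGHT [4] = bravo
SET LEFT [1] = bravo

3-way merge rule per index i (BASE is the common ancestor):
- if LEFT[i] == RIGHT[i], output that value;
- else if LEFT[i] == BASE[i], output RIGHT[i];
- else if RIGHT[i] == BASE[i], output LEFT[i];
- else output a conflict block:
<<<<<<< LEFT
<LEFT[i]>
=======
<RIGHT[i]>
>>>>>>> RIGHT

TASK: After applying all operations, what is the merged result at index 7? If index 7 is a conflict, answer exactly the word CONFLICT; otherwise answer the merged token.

Final LEFT:  [alpha, bravo, foxtrot, delta, foxtrot, delta, echo, alpha]
Final RIGHT: [alpha, foxtrot, foxtrot, bravo, bravo, charlie, echo, foxtrot]
i=0: L=alpha R=alpha -> agree -> alpha
i=1: L=bravo, R=foxtrot=BASE -> take LEFT -> bravo
i=2: L=foxtrot R=foxtrot -> agree -> foxtrot
i=3: L=delta, R=bravo=BASE -> take LEFT -> delta
i=4: L=foxtrot=BASE, R=bravo -> take RIGHT -> bravo
i=5: L=delta=BASE, R=charlie -> take RIGHT -> charlie
i=6: L=echo R=echo -> agree -> echo
i=7: L=alpha=BASE, R=foxtrot -> take RIGHT -> foxtrot
Index 7 -> foxtrot

Answer: foxtrot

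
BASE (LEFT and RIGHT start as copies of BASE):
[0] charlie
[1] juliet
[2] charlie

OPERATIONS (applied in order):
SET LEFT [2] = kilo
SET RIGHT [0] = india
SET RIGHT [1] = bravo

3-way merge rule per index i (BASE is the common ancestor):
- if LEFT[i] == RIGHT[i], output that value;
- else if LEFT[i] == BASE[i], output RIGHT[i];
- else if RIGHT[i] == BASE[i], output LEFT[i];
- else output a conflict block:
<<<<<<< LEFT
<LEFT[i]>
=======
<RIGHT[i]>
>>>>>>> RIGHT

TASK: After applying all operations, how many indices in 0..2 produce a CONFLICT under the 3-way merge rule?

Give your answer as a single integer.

Answer: 0

Derivation:
Final LEFT:  [charlie, juliet, kilo]
Final RIGHT: [india, bravo, charlie]
i=0: L=charlie=BASE, R=india -> take RIGHT -> india
i=1: L=juliet=BASE, R=bravo -> take RIGHT -> bravo
i=2: L=kilo, R=charlie=BASE -> take LEFT -> kilo
Conflict count: 0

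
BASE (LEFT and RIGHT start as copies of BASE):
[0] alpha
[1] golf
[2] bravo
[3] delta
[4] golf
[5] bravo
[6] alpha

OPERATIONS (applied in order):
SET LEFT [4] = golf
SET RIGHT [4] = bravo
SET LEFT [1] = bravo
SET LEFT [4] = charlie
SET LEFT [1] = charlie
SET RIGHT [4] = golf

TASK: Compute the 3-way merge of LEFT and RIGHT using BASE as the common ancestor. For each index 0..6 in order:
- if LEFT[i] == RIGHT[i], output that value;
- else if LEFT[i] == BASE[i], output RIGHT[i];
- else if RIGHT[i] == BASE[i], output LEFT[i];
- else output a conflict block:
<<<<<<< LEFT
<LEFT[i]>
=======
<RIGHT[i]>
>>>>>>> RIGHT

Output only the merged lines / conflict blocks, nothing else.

Final LEFT:  [alpha, charlie, bravo, delta, charlie, bravo, alpha]
Final RIGHT: [alpha, golf, bravo, delta, golf, bravo, alpha]
i=0: L=alpha R=alpha -> agree -> alpha
i=1: L=charlie, R=golf=BASE -> take LEFT -> charlie
i=2: L=bravo R=bravo -> agree -> bravo
i=3: L=delta R=delta -> agree -> delta
i=4: L=charlie, R=golf=BASE -> take LEFT -> charlie
i=5: L=bravo R=bravo -> agree -> bravo
i=6: L=alpha R=alpha -> agree -> alpha

Answer: alpha
charlie
bravo
delta
charlie
bravo
alpha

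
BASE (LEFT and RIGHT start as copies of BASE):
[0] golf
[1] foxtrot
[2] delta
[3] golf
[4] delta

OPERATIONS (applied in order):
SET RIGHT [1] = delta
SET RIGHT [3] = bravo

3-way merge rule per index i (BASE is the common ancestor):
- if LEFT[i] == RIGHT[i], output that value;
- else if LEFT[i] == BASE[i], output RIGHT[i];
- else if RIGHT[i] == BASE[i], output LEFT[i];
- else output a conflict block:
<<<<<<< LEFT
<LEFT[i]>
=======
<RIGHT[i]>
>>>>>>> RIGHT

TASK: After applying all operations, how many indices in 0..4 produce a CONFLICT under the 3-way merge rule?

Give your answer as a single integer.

Answer: 0

Derivation:
Final LEFT:  [golf, foxtrot, delta, golf, delta]
Final RIGHT: [golf, delta, delta, bravo, delta]
i=0: L=golf R=golf -> agree -> golf
i=1: L=foxtrot=BASE, R=delta -> take RIGHT -> delta
i=2: L=delta R=delta -> agree -> delta
i=3: L=golf=BASE, R=bravo -> take RIGHT -> bravo
i=4: L=delta R=delta -> agree -> delta
Conflict count: 0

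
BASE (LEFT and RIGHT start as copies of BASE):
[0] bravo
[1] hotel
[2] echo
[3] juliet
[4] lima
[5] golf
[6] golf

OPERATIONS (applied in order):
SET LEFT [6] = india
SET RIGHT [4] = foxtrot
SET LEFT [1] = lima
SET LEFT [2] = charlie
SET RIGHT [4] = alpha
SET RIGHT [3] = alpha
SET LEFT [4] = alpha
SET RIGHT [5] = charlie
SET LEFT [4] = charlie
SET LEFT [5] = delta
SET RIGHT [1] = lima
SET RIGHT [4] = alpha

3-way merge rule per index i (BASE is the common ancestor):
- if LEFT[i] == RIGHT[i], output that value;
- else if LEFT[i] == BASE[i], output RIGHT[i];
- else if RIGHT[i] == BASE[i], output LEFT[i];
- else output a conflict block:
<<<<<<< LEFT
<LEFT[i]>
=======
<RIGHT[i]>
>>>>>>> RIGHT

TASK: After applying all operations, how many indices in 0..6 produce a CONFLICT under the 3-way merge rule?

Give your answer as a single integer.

Final LEFT:  [bravo, lima, charlie, juliet, charlie, delta, india]
Final RIGHT: [bravo, lima, echo, alpha, alpha, charlie, golf]
i=0: L=bravo R=bravo -> agree -> bravo
i=1: L=lima R=lima -> agree -> lima
i=2: L=charlie, R=echo=BASE -> take LEFT -> charlie
i=3: L=juliet=BASE, R=alpha -> take RIGHT -> alpha
i=4: BASE=lima L=charlie R=alpha all differ -> CONFLICT
i=5: BASE=golf L=delta R=charlie all differ -> CONFLICT
i=6: L=india, R=golf=BASE -> take LEFT -> india
Conflict count: 2

Answer: 2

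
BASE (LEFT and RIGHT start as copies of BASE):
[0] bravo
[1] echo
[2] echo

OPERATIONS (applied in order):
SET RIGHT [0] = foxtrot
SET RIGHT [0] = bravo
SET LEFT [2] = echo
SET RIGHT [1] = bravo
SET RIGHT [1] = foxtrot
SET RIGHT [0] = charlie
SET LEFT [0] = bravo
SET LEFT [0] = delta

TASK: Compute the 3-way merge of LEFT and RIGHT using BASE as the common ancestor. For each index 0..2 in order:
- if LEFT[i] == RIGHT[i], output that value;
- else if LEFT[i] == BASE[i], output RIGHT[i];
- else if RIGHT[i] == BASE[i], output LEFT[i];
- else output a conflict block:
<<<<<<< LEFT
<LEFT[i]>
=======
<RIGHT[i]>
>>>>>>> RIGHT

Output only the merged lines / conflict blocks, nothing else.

Answer: <<<<<<< LEFT
delta
=======
charlie
>>>>>>> RIGHT
foxtrot
echo

Derivation:
Final LEFT:  [delta, echo, echo]
Final RIGHT: [charlie, foxtrot, echo]
i=0: BASE=bravo L=delta R=charlie all differ -> CONFLICT
i=1: L=echo=BASE, R=foxtrot -> take RIGHT -> foxtrot
i=2: L=echo R=echo -> agree -> echo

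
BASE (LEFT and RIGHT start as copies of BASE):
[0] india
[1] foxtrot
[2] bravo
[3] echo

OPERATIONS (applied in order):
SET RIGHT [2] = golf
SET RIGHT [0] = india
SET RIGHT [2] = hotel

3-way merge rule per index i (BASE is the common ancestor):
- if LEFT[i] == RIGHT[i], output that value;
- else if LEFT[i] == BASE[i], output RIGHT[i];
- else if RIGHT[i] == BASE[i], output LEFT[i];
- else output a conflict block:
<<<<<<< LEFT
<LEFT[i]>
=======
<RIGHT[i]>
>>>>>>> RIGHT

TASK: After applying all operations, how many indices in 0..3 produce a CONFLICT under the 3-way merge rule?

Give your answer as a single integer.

Answer: 0

Derivation:
Final LEFT:  [india, foxtrot, bravo, echo]
Final RIGHT: [india, foxtrot, hotel, echo]
i=0: L=india R=india -> agree -> india
i=1: L=foxtrot R=foxtrot -> agree -> foxtrot
i=2: L=bravo=BASE, R=hotel -> take RIGHT -> hotel
i=3: L=echo R=echo -> agree -> echo
Conflict count: 0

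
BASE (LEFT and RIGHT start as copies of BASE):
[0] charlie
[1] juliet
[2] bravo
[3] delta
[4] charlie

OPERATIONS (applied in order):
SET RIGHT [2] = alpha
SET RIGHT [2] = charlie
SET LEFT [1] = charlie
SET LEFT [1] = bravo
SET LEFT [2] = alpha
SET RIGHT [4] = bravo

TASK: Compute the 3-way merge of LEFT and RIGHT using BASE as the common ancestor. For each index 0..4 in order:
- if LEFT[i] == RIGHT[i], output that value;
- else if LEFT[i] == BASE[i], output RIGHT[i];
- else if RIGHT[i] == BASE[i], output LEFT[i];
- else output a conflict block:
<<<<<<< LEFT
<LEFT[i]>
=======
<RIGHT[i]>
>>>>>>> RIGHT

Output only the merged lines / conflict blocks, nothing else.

Final LEFT:  [charlie, bravo, alpha, delta, charlie]
Final RIGHT: [charlie, juliet, charlie, delta, bravo]
i=0: L=charlie R=charlie -> agree -> charlie
i=1: L=bravo, R=juliet=BASE -> take LEFT -> bravo
i=2: BASE=bravo L=alpha R=charlie all differ -> CONFLICT
i=3: L=delta R=delta -> agree -> delta
i=4: L=charlie=BASE, R=bravo -> take RIGHT -> bravo

Answer: charlie
bravo
<<<<<<< LEFT
alpha
=======
charlie
>>>>>>> RIGHT
delta
bravo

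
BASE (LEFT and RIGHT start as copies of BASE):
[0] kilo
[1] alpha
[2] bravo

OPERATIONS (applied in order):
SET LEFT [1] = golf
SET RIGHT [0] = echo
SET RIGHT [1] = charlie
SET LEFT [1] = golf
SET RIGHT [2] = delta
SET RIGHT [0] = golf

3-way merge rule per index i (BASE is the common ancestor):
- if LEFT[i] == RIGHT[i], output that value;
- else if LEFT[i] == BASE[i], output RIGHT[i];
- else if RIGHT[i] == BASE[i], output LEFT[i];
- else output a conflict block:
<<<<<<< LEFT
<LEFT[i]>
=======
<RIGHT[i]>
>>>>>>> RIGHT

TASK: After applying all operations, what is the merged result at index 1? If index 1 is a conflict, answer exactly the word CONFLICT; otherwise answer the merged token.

Final LEFT:  [kilo, golf, bravo]
Final RIGHT: [golf, charlie, delta]
i=0: L=kilo=BASE, R=golf -> take RIGHT -> golf
i=1: BASE=alpha L=golf R=charlie all differ -> CONFLICT
i=2: L=bravo=BASE, R=delta -> take RIGHT -> delta
Index 1 -> CONFLICT

Answer: CONFLICT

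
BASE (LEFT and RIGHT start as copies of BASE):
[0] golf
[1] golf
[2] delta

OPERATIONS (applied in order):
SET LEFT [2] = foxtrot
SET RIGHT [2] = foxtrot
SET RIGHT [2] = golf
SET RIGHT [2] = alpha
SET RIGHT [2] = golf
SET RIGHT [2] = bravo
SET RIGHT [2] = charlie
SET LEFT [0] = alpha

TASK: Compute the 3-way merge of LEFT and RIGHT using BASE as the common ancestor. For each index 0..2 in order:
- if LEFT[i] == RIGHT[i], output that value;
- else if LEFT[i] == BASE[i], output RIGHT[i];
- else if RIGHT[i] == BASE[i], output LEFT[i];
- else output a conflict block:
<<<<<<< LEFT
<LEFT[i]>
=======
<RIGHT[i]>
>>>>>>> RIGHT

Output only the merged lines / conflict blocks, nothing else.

Final LEFT:  [alpha, golf, foxtrot]
Final RIGHT: [golf, golf, charlie]
i=0: L=alpha, R=golf=BASE -> take LEFT -> alpha
i=1: L=golf R=golf -> agree -> golf
i=2: BASE=delta L=foxtrot R=charlie all differ -> CONFLICT

Answer: alpha
golf
<<<<<<< LEFT
foxtrot
=======
charlie
>>>>>>> RIGHT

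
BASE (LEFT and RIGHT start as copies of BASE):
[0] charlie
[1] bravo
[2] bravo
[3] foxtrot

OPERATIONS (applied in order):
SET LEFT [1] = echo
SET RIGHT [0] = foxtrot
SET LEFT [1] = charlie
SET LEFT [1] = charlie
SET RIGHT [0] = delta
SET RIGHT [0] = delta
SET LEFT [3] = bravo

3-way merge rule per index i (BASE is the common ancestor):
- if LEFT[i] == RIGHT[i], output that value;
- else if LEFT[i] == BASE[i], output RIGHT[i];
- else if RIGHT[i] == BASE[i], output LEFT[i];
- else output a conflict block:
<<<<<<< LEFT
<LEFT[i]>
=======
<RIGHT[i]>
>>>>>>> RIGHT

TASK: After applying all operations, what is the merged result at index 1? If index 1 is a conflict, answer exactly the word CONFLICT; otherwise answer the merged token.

Answer: charlie

Derivation:
Final LEFT:  [charlie, charlie, bravo, bravo]
Final RIGHT: [delta, bravo, bravo, foxtrot]
i=0: L=charlie=BASE, R=delta -> take RIGHT -> delta
i=1: L=charlie, R=bravo=BASE -> take LEFT -> charlie
i=2: L=bravo R=bravo -> agree -> bravo
i=3: L=bravo, R=foxtrot=BASE -> take LEFT -> bravo
Index 1 -> charlie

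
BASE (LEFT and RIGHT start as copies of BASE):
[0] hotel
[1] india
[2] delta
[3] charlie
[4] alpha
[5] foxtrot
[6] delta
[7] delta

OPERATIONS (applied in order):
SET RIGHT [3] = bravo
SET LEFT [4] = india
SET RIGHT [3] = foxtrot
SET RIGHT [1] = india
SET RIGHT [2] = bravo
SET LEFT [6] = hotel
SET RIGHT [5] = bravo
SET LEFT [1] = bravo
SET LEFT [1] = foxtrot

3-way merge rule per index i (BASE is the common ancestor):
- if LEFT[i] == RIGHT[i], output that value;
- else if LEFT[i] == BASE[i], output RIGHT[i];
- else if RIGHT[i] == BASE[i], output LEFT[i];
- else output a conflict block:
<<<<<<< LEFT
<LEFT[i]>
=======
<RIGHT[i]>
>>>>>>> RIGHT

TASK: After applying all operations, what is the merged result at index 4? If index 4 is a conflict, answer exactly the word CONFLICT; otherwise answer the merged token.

Answer: india

Derivation:
Final LEFT:  [hotel, foxtrot, delta, charlie, india, foxtrot, hotel, delta]
Final RIGHT: [hotel, india, bravo, foxtrot, alpha, bravo, delta, delta]
i=0: L=hotel R=hotel -> agree -> hotel
i=1: L=foxtrot, R=india=BASE -> take LEFT -> foxtrot
i=2: L=delta=BASE, R=bravo -> take RIGHT -> bravo
i=3: L=charlie=BASE, R=foxtrot -> take RIGHT -> foxtrot
i=4: L=india, R=alpha=BASE -> take LEFT -> india
i=5: L=foxtrot=BASE, R=bravo -> take RIGHT -> bravo
i=6: L=hotel, R=delta=BASE -> take LEFT -> hotel
i=7: L=delta R=delta -> agree -> delta
Index 4 -> india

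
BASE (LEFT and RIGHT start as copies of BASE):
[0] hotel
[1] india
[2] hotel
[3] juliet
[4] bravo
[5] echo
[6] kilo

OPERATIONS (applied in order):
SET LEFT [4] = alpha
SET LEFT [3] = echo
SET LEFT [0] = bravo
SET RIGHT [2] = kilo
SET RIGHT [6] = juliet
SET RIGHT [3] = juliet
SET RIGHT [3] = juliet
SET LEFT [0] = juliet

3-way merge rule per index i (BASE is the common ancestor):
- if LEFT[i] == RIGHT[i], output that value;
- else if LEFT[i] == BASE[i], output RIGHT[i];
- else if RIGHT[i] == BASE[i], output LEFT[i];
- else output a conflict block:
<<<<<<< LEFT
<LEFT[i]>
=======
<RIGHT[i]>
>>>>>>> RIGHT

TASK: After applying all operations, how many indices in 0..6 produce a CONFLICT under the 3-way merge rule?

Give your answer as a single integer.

Answer: 0

Derivation:
Final LEFT:  [juliet, india, hotel, echo, alpha, echo, kilo]
Final RIGHT: [hotel, india, kilo, juliet, bravo, echo, juliet]
i=0: L=juliet, R=hotel=BASE -> take LEFT -> juliet
i=1: L=india R=india -> agree -> india
i=2: L=hotel=BASE, R=kilo -> take RIGHT -> kilo
i=3: L=echo, R=juliet=BASE -> take LEFT -> echo
i=4: L=alpha, R=bravo=BASE -> take LEFT -> alpha
i=5: L=echo R=echo -> agree -> echo
i=6: L=kilo=BASE, R=juliet -> take RIGHT -> juliet
Conflict count: 0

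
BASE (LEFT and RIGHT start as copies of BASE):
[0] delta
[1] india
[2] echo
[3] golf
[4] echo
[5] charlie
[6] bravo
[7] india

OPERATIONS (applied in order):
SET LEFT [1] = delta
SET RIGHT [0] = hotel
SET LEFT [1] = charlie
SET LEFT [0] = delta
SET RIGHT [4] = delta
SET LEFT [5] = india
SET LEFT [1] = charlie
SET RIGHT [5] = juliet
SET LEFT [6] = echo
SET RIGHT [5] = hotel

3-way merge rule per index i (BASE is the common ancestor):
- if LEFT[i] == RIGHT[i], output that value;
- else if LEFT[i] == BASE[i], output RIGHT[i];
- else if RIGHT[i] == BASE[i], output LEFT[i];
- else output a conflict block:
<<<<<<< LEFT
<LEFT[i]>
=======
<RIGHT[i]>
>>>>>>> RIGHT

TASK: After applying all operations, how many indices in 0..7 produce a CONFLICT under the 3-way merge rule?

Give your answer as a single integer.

Answer: 1

Derivation:
Final LEFT:  [delta, charlie, echo, golf, echo, india, echo, india]
Final RIGHT: [hotel, india, echo, golf, delta, hotel, bravo, india]
i=0: L=delta=BASE, R=hotel -> take RIGHT -> hotel
i=1: L=charlie, R=india=BASE -> take LEFT -> charlie
i=2: L=echo R=echo -> agree -> echo
i=3: L=golf R=golf -> agree -> golf
i=4: L=echo=BASE, R=delta -> take RIGHT -> delta
i=5: BASE=charlie L=india R=hotel all differ -> CONFLICT
i=6: L=echo, R=bravo=BASE -> take LEFT -> echo
i=7: L=india R=india -> agree -> india
Conflict count: 1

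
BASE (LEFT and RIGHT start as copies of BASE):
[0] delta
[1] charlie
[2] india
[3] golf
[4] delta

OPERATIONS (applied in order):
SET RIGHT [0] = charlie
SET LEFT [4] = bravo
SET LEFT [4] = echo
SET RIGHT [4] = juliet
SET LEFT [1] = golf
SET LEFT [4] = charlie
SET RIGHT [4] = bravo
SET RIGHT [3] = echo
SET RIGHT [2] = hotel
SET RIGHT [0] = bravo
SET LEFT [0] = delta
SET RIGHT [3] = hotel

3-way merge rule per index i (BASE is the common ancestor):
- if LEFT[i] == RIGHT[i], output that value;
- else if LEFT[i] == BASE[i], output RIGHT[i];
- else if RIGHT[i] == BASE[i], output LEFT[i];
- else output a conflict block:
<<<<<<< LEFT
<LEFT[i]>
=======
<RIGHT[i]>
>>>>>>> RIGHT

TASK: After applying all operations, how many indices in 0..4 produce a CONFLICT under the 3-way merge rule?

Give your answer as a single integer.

Answer: 1

Derivation:
Final LEFT:  [delta, golf, india, golf, charlie]
Final RIGHT: [bravo, charlie, hotel, hotel, bravo]
i=0: L=delta=BASE, R=bravo -> take RIGHT -> bravo
i=1: L=golf, R=charlie=BASE -> take LEFT -> golf
i=2: L=india=BASE, R=hotel -> take RIGHT -> hotel
i=3: L=golf=BASE, R=hotel -> take RIGHT -> hotel
i=4: BASE=delta L=charlie R=bravo all differ -> CONFLICT
Conflict count: 1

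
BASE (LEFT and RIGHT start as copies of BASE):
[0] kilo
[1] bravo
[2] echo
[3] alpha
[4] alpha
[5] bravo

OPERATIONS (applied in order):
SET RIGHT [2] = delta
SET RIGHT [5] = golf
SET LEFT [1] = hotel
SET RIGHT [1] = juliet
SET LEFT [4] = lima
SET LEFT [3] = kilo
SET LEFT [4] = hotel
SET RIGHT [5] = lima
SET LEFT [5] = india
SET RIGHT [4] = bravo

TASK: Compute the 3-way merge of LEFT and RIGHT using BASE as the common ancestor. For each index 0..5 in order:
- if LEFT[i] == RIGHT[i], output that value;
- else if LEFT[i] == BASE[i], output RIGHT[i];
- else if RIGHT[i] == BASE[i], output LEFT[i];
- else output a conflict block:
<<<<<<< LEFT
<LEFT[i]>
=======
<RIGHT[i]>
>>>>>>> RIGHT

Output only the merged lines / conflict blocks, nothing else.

Final LEFT:  [kilo, hotel, echo, kilo, hotel, india]
Final RIGHT: [kilo, juliet, delta, alpha, bravo, lima]
i=0: L=kilo R=kilo -> agree -> kilo
i=1: BASE=bravo L=hotel R=juliet all differ -> CONFLICT
i=2: L=echo=BASE, R=delta -> take RIGHT -> delta
i=3: L=kilo, R=alpha=BASE -> take LEFT -> kilo
i=4: BASE=alpha L=hotel R=bravo all differ -> CONFLICT
i=5: BASE=bravo L=india R=lima all differ -> CONFLICT

Answer: kilo
<<<<<<< LEFT
hotel
=======
juliet
>>>>>>> RIGHT
delta
kilo
<<<<<<< LEFT
hotel
=======
bravo
>>>>>>> RIGHT
<<<<<<< LEFT
india
=======
lima
>>>>>>> RIGHT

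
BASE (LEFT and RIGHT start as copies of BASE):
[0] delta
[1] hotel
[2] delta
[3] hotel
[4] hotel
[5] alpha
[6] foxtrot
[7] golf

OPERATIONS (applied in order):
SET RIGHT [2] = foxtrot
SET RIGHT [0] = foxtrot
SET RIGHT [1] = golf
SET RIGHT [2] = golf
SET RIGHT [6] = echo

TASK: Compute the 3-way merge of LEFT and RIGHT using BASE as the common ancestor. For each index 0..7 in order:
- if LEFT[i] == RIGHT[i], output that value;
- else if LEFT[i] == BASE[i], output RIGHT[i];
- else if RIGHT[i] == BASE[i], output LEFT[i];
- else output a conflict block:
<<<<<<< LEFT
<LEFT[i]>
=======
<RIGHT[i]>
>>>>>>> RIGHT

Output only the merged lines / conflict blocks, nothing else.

Final LEFT:  [delta, hotel, delta, hotel, hotel, alpha, foxtrot, golf]
Final RIGHT: [foxtrot, golf, golf, hotel, hotel, alpha, echo, golf]
i=0: L=delta=BASE, R=foxtrot -> take RIGHT -> foxtrot
i=1: L=hotel=BASE, R=golf -> take RIGHT -> golf
i=2: L=delta=BASE, R=golf -> take RIGHT -> golf
i=3: L=hotel R=hotel -> agree -> hotel
i=4: L=hotel R=hotel -> agree -> hotel
i=5: L=alpha R=alpha -> agree -> alpha
i=6: L=foxtrot=BASE, R=echo -> take RIGHT -> echo
i=7: L=golf R=golf -> agree -> golf

Answer: foxtrot
golf
golf
hotel
hotel
alpha
echo
golf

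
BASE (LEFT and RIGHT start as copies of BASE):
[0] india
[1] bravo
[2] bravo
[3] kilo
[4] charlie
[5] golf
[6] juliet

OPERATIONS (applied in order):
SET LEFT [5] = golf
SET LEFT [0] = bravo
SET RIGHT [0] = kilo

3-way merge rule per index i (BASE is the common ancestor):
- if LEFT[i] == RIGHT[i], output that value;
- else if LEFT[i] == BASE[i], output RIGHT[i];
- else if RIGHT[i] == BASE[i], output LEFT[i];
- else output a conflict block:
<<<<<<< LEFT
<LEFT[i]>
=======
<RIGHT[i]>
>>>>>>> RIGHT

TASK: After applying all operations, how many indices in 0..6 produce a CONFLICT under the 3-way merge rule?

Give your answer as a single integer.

Answer: 1

Derivation:
Final LEFT:  [bravo, bravo, bravo, kilo, charlie, golf, juliet]
Final RIGHT: [kilo, bravo, bravo, kilo, charlie, golf, juliet]
i=0: BASE=india L=bravo R=kilo all differ -> CONFLICT
i=1: L=bravo R=bravo -> agree -> bravo
i=2: L=bravo R=bravo -> agree -> bravo
i=3: L=kilo R=kilo -> agree -> kilo
i=4: L=charlie R=charlie -> agree -> charlie
i=5: L=golf R=golf -> agree -> golf
i=6: L=juliet R=juliet -> agree -> juliet
Conflict count: 1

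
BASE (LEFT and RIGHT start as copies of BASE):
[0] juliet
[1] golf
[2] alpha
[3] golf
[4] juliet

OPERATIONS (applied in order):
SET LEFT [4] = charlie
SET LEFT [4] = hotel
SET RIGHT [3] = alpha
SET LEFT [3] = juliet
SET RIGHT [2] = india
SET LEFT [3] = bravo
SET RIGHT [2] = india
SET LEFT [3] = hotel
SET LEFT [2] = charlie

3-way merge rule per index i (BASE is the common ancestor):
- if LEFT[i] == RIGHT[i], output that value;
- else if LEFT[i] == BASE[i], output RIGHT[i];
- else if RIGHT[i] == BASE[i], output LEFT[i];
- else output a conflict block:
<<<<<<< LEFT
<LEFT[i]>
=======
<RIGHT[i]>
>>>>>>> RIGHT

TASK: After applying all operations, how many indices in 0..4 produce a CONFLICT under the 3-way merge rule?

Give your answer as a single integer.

Final LEFT:  [juliet, golf, charlie, hotel, hotel]
Final RIGHT: [juliet, golf, india, alpha, juliet]
i=0: L=juliet R=juliet -> agree -> juliet
i=1: L=golf R=golf -> agree -> golf
i=2: BASE=alpha L=charlie R=india all differ -> CONFLICT
i=3: BASE=golf L=hotel R=alpha all differ -> CONFLICT
i=4: L=hotel, R=juliet=BASE -> take LEFT -> hotel
Conflict count: 2

Answer: 2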